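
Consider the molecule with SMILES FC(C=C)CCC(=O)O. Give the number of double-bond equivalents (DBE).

Degree of unsaturation = (number of rings) + (number of π bonds).
Ring closures in the SMILES: 0.
π bonds: 2 double bonds (each 1 DoU) → 2 DoU from unsaturation.
Total DoU = 0 + 2 = 2.

2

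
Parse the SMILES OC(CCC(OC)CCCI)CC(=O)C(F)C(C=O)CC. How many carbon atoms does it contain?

Count every carbon token in the SMILES (each C, including those in ring-closure positions and inside branches).
Carbon count: 15.

15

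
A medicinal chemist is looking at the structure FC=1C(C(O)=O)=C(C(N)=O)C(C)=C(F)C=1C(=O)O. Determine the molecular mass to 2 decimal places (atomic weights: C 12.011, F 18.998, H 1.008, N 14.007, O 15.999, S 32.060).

First, the molecular formula is C10H7F2NO5 (counting implicit H from valence).
  C: 10 × 12.011 = 120.110
  F: 2 × 18.998 = 37.996
  H: 7 × 1.008 = 7.056
  N: 1 × 14.007 = 14.007
  O: 5 × 15.999 = 79.995
Sum: 10×12.011 + 2×18.998 + 7×1.008 + 1×14.007 + 5×15.999 = 259.164 → 259.16 g/mol.

259.16 g/mol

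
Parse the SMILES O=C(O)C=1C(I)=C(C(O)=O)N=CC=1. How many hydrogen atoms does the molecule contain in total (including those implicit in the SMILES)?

4

Walk through each heavy atom and fill implicit hydrogens from standard valence (C 4, N 3, O 2, S 2, halogen 1):
  atom 1: O, bond orders sum to 2 (valence 2) → 0 H
  atom 2: C, bond orders sum to 4 (valence 4) → 0 H
  atom 3: O, bond orders sum to 1 (valence 2) → 1 H
  atom 4: C, bond orders sum to 4 (valence 4) → 0 H
  atom 5: C, bond orders sum to 4 (valence 4) → 0 H
  atom 6: I (halogen, monovalent) → 0 H
  atom 7: C, bond orders sum to 4 (valence 4) → 0 H
  atom 8: C, bond orders sum to 4 (valence 4) → 0 H
  atom 9: O, bond orders sum to 1 (valence 2) → 1 H
  atom 10: O, bond orders sum to 2 (valence 2) → 0 H
  atom 11: N, bond orders sum to 3 (valence 3) → 0 H
  atom 12: C, bond orders sum to 3 (valence 4) → 1 H
  atom 13: C, bond orders sum to 3 (valence 4) → 1 H
Total hydrogens: 4.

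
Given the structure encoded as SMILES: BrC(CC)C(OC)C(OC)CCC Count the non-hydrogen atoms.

Every atom symbol written in the SMILES (organic subset) is one heavy atom; implicit H are not written.
Heavy atoms by element → Br:1, C:10, O:2.
Total: 13.

13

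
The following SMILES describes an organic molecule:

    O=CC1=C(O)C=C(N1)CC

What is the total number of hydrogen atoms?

Walk through each heavy atom and fill implicit hydrogens from standard valence (C 4, N 3, O 2, S 2, halogen 1):
  atom 1: O, bond orders sum to 2 (valence 2) → 0 H
  atom 2: C, bond orders sum to 3 (valence 4) → 1 H
  atom 3: C, bond orders sum to 4 (valence 4) → 0 H
  atom 4: C, bond orders sum to 4 (valence 4) → 0 H
  atom 5: O, bond orders sum to 1 (valence 2) → 1 H
  atom 6: C, bond orders sum to 3 (valence 4) → 1 H
  atom 7: C, bond orders sum to 4 (valence 4) → 0 H
  atom 8: N, bond orders sum to 2 (valence 3) → 1 H
  atom 9: C, bond orders sum to 2 (valence 4) → 2 H
  atom 10: C, bond orders sum to 1 (valence 4) → 3 H
Total hydrogens: 9.

9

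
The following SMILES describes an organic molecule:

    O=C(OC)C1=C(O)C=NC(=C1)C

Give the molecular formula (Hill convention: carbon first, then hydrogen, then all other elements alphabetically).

Walk through each heavy atom and fill implicit hydrogens from standard valence (C 4, N 3, O 2, S 2, halogen 1):
  atom 1: O, bond orders sum to 2 (valence 2) → 0 H
  atom 2: C, bond orders sum to 4 (valence 4) → 0 H
  atom 3: O, bond orders sum to 2 (valence 2) → 0 H
  atom 4: C, bond orders sum to 1 (valence 4) → 3 H
  atom 5: C, bond orders sum to 4 (valence 4) → 0 H
  atom 6: C, bond orders sum to 4 (valence 4) → 0 H
  atom 7: O, bond orders sum to 1 (valence 2) → 1 H
  atom 8: C, bond orders sum to 3 (valence 4) → 1 H
  atom 9: N, bond orders sum to 3 (valence 3) → 0 H
  atom 10: C, bond orders sum to 4 (valence 4) → 0 H
  atom 11: C, bond orders sum to 3 (valence 4) → 1 H
  atom 12: C, bond orders sum to 1 (valence 4) → 3 H
Totals → C:8, H:9, N:1, O:3.

C8H9NO3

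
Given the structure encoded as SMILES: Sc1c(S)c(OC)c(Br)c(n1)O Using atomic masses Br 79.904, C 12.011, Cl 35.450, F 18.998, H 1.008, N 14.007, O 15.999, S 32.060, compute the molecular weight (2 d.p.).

268.14 g/mol

First, the molecular formula is C6H6BrNO2S2 (counting implicit H from valence).
  Br: 1 × 79.904 = 79.904
  C: 6 × 12.011 = 72.066
  H: 6 × 1.008 = 6.048
  N: 1 × 14.007 = 14.007
  O: 2 × 15.999 = 31.998
  S: 2 × 32.060 = 64.120
Sum: 1×79.904 + 6×12.011 + 6×1.008 + 1×14.007 + 2×15.999 + 2×32.060 = 268.143 → 268.14 g/mol.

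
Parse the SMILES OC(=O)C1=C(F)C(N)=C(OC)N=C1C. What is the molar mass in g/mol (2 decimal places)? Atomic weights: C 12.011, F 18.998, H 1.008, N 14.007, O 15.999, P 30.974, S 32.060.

First, the molecular formula is C8H9FN2O3 (counting implicit H from valence).
  C: 8 × 12.011 = 96.088
  F: 1 × 18.998 = 18.998
  H: 9 × 1.008 = 9.072
  N: 2 × 14.007 = 28.014
  O: 3 × 15.999 = 47.997
Sum: 8×12.011 + 1×18.998 + 9×1.008 + 2×14.007 + 3×15.999 = 200.169 → 200.17 g/mol.

200.17 g/mol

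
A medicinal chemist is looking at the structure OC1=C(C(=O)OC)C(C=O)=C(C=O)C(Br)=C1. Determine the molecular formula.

C10H7BrO5

Walk through each heavy atom and fill implicit hydrogens from standard valence (C 4, N 3, O 2, S 2, halogen 1):
  atom 1: O, bond orders sum to 1 (valence 2) → 1 H
  atom 2: C, bond orders sum to 4 (valence 4) → 0 H
  atom 3: C, bond orders sum to 4 (valence 4) → 0 H
  atom 4: C, bond orders sum to 4 (valence 4) → 0 H
  atom 5: O, bond orders sum to 2 (valence 2) → 0 H
  atom 6: O, bond orders sum to 2 (valence 2) → 0 H
  atom 7: C, bond orders sum to 1 (valence 4) → 3 H
  atom 8: C, bond orders sum to 4 (valence 4) → 0 H
  atom 9: C, bond orders sum to 3 (valence 4) → 1 H
  atom 10: O, bond orders sum to 2 (valence 2) → 0 H
  atom 11: C, bond orders sum to 4 (valence 4) → 0 H
  atom 12: C, bond orders sum to 3 (valence 4) → 1 H
  atom 13: O, bond orders sum to 2 (valence 2) → 0 H
  atom 14: C, bond orders sum to 4 (valence 4) → 0 H
  atom 15: Br (halogen, monovalent) → 0 H
  atom 16: C, bond orders sum to 3 (valence 4) → 1 H
Totals → C:10, H:7, Br:1, O:5.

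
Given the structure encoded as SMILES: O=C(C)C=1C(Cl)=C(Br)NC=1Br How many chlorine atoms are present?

Scan the SMILES for Cl atoms (remember two-letter symbols like Cl and Br are single atoms).
Chlorine count: 1.

1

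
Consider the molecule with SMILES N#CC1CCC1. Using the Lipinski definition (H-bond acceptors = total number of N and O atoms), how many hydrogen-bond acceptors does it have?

N atoms: 1; O atoms: 0.
Lipinski HBA = 1 + 0 = 1.

1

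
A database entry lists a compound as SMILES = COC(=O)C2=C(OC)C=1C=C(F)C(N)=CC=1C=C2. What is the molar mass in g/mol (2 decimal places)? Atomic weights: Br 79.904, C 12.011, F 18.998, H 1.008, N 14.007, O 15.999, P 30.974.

First, the molecular formula is C13H12FNO3 (counting implicit H from valence).
  C: 13 × 12.011 = 156.143
  F: 1 × 18.998 = 18.998
  H: 12 × 1.008 = 12.096
  N: 1 × 14.007 = 14.007
  O: 3 × 15.999 = 47.997
Sum: 13×12.011 + 1×18.998 + 12×1.008 + 1×14.007 + 3×15.999 = 249.241 → 249.24 g/mol.

249.24 g/mol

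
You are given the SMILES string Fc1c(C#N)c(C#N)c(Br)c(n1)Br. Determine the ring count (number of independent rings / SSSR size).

1

In SMILES, each pair of matching ring-closure digits denotes one ring-closing bond; the number of such bonds equals the number of independent rings.
Ring-closure bonds here: 1.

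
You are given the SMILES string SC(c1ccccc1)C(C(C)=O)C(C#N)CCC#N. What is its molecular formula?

Walk through each heavy atom and fill implicit hydrogens from standard valence (C 4, N 3, O 2, S 2, halogen 1); for lowercase aromatic atoms, an aromatic c carries 1 H when it has two neighbours and 0 H with three, and aromatic n carries 0 H:
  atom 1: S, bond orders sum to 1 (valence 2) → 1 H
  atom 2: C, bond orders sum to 3 (valence 4) → 1 H
  atom 3: aromatic c, 3 neighbours → 0 H
  atom 4: aromatic c, 2 neighbours → 1 H
  atom 5: aromatic c, 2 neighbours → 1 H
  atom 6: aromatic c, 2 neighbours → 1 H
  atom 7: aromatic c, 2 neighbours → 1 H
  atom 8: aromatic c, 2 neighbours → 1 H
  atom 9: C, bond orders sum to 3 (valence 4) → 1 H
  atom 10: C, bond orders sum to 4 (valence 4) → 0 H
  atom 11: C, bond orders sum to 1 (valence 4) → 3 H
  atom 12: O, bond orders sum to 2 (valence 2) → 0 H
  atom 13: C, bond orders sum to 3 (valence 4) → 1 H
  atom 14: C, bond orders sum to 4 (valence 4) → 0 H
  atom 15: N, bond orders sum to 3 (valence 3) → 0 H
  atom 16: C, bond orders sum to 2 (valence 4) → 2 H
  atom 17: C, bond orders sum to 2 (valence 4) → 2 H
  atom 18: C, bond orders sum to 4 (valence 4) → 0 H
  atom 19: N, bond orders sum to 3 (valence 3) → 0 H
Totals → C:15, H:16, N:2, O:1, S:1.

C15H16N2OS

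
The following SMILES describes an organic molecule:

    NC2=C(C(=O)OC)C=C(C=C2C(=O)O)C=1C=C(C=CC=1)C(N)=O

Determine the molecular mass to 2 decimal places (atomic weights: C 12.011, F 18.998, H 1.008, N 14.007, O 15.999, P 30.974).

314.30 g/mol

First, the molecular formula is C16H14N2O5 (counting implicit H from valence).
  C: 16 × 12.011 = 192.176
  H: 14 × 1.008 = 14.112
  N: 2 × 14.007 = 28.014
  O: 5 × 15.999 = 79.995
Sum: 16×12.011 + 14×1.008 + 2×14.007 + 5×15.999 = 314.297 → 314.30 g/mol.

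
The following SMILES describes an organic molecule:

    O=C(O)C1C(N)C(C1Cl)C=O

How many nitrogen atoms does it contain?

Scan the SMILES for N atoms (remember two-letter symbols like Cl and Br are single atoms).
Nitrogen count: 1.

1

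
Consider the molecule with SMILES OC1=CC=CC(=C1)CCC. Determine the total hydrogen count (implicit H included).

Walk through each heavy atom and fill implicit hydrogens from standard valence (C 4, N 3, O 2, S 2, halogen 1):
  atom 1: O, bond orders sum to 1 (valence 2) → 1 H
  atom 2: C, bond orders sum to 4 (valence 4) → 0 H
  atom 3: C, bond orders sum to 3 (valence 4) → 1 H
  atom 4: C, bond orders sum to 3 (valence 4) → 1 H
  atom 5: C, bond orders sum to 3 (valence 4) → 1 H
  atom 6: C, bond orders sum to 4 (valence 4) → 0 H
  atom 7: C, bond orders sum to 3 (valence 4) → 1 H
  atom 8: C, bond orders sum to 2 (valence 4) → 2 H
  atom 9: C, bond orders sum to 2 (valence 4) → 2 H
  atom 10: C, bond orders sum to 1 (valence 4) → 3 H
Total hydrogens: 12.

12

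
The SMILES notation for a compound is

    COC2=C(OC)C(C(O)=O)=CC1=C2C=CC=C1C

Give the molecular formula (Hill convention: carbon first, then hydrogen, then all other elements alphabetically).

C14H14O4

Walk through each heavy atom and fill implicit hydrogens from standard valence (C 4, N 3, O 2, S 2, halogen 1):
  atom 1: C, bond orders sum to 1 (valence 4) → 3 H
  atom 2: O, bond orders sum to 2 (valence 2) → 0 H
  atom 3: C, bond orders sum to 4 (valence 4) → 0 H
  atom 4: C, bond orders sum to 4 (valence 4) → 0 H
  atom 5: O, bond orders sum to 2 (valence 2) → 0 H
  atom 6: C, bond orders sum to 1 (valence 4) → 3 H
  atom 7: C, bond orders sum to 4 (valence 4) → 0 H
  atom 8: C, bond orders sum to 4 (valence 4) → 0 H
  atom 9: O, bond orders sum to 1 (valence 2) → 1 H
  atom 10: O, bond orders sum to 2 (valence 2) → 0 H
  atom 11: C, bond orders sum to 3 (valence 4) → 1 H
  atom 12: C, bond orders sum to 4 (valence 4) → 0 H
  atom 13: C, bond orders sum to 4 (valence 4) → 0 H
  atom 14: C, bond orders sum to 3 (valence 4) → 1 H
  atom 15: C, bond orders sum to 3 (valence 4) → 1 H
  atom 16: C, bond orders sum to 3 (valence 4) → 1 H
  atom 17: C, bond orders sum to 4 (valence 4) → 0 H
  atom 18: C, bond orders sum to 1 (valence 4) → 3 H
Totals → C:14, H:14, O:4.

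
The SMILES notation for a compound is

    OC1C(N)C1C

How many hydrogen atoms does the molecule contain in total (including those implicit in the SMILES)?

Walk through each heavy atom and fill implicit hydrogens from standard valence (C 4, N 3, O 2, S 2, halogen 1):
  atom 1: O, bond orders sum to 1 (valence 2) → 1 H
  atom 2: C, bond orders sum to 3 (valence 4) → 1 H
  atom 3: C, bond orders sum to 3 (valence 4) → 1 H
  atom 4: N, bond orders sum to 1 (valence 3) → 2 H
  atom 5: C, bond orders sum to 3 (valence 4) → 1 H
  atom 6: C, bond orders sum to 1 (valence 4) → 3 H
Total hydrogens: 9.

9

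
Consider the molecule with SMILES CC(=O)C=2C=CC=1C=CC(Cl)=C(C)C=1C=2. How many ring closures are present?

2

In SMILES, each pair of matching ring-closure digits denotes one ring-closing bond; the number of such bonds equals the number of independent rings.
Ring-closure bonds here: 2.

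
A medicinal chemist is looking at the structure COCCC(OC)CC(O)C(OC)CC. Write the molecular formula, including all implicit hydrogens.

Walk through each heavy atom and fill implicit hydrogens from standard valence (C 4, N 3, O 2, S 2, halogen 1):
  atom 1: C, bond orders sum to 1 (valence 4) → 3 H
  atom 2: O, bond orders sum to 2 (valence 2) → 0 H
  atom 3: C, bond orders sum to 2 (valence 4) → 2 H
  atom 4: C, bond orders sum to 2 (valence 4) → 2 H
  atom 5: C, bond orders sum to 3 (valence 4) → 1 H
  atom 6: O, bond orders sum to 2 (valence 2) → 0 H
  atom 7: C, bond orders sum to 1 (valence 4) → 3 H
  atom 8: C, bond orders sum to 2 (valence 4) → 2 H
  atom 9: C, bond orders sum to 3 (valence 4) → 1 H
  atom 10: O, bond orders sum to 1 (valence 2) → 1 H
  atom 11: C, bond orders sum to 3 (valence 4) → 1 H
  atom 12: O, bond orders sum to 2 (valence 2) → 0 H
  atom 13: C, bond orders sum to 1 (valence 4) → 3 H
  atom 14: C, bond orders sum to 2 (valence 4) → 2 H
  atom 15: C, bond orders sum to 1 (valence 4) → 3 H
Totals → C:11, H:24, O:4.
In Hill order: C11H24O4.

C11H24O4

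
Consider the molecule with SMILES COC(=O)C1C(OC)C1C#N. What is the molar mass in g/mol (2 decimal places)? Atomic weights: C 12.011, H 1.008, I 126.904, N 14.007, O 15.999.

155.15 g/mol

First, the molecular formula is C7H9NO3 (counting implicit H from valence).
  C: 7 × 12.011 = 84.077
  H: 9 × 1.008 = 9.072
  N: 1 × 14.007 = 14.007
  O: 3 × 15.999 = 47.997
Sum: 7×12.011 + 9×1.008 + 1×14.007 + 3×15.999 = 155.153 → 155.15 g/mol.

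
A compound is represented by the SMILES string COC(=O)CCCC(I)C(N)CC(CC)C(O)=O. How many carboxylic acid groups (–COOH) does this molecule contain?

The carboxylic acid motif appears at heavy-atom position 16 in the SMILES.
Other groups present: 1 ester, 1 primary amine.
Carboxylic acid count: 1.

1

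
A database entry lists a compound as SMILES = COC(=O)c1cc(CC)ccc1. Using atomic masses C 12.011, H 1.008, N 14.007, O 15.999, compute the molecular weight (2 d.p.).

164.20 g/mol

First, the molecular formula is C10H12O2 (counting implicit H from valence).
  C: 10 × 12.011 = 120.110
  H: 12 × 1.008 = 12.096
  O: 2 × 15.999 = 31.998
Sum: 10×12.011 + 12×1.008 + 2×15.999 = 164.204 → 164.20 g/mol.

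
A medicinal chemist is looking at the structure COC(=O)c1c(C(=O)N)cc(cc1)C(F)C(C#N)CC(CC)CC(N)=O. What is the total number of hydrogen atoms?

Walk through each heavy atom and fill implicit hydrogens from standard valence (C 4, N 3, O 2, S 2, halogen 1); for lowercase aromatic atoms, an aromatic c carries 1 H when it has two neighbours and 0 H with three, and aromatic n carries 0 H:
  atom 1: C, bond orders sum to 1 (valence 4) → 3 H
  atom 2: O, bond orders sum to 2 (valence 2) → 0 H
  atom 3: C, bond orders sum to 4 (valence 4) → 0 H
  atom 4: O, bond orders sum to 2 (valence 2) → 0 H
  atom 5: aromatic c, 3 neighbours → 0 H
  atom 6: aromatic c, 3 neighbours → 0 H
  atom 7: C, bond orders sum to 4 (valence 4) → 0 H
  atom 8: O, bond orders sum to 2 (valence 2) → 0 H
  atom 9: N, bond orders sum to 1 (valence 3) → 2 H
  atom 10: aromatic c, 2 neighbours → 1 H
  atom 11: aromatic c, 3 neighbours → 0 H
  atom 12: aromatic c, 2 neighbours → 1 H
  atom 13: aromatic c, 2 neighbours → 1 H
  atom 14: C, bond orders sum to 3 (valence 4) → 1 H
  atom 15: F (halogen, monovalent) → 0 H
  atom 16: C, bond orders sum to 3 (valence 4) → 1 H
  atom 17: C, bond orders sum to 4 (valence 4) → 0 H
  atom 18: N, bond orders sum to 3 (valence 3) → 0 H
  atom 19: C, bond orders sum to 2 (valence 4) → 2 H
  atom 20: C, bond orders sum to 3 (valence 4) → 1 H
  atom 21: C, bond orders sum to 2 (valence 4) → 2 H
  atom 22: C, bond orders sum to 1 (valence 4) → 3 H
  atom 23: C, bond orders sum to 2 (valence 4) → 2 H
  atom 24: C, bond orders sum to 4 (valence 4) → 0 H
  atom 25: N, bond orders sum to 1 (valence 3) → 2 H
  atom 26: O, bond orders sum to 2 (valence 2) → 0 H
Total hydrogens: 22.

22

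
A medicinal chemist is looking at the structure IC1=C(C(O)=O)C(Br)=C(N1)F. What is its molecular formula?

Walk through each heavy atom and fill implicit hydrogens from standard valence (C 4, N 3, O 2, S 2, halogen 1):
  atom 1: I (halogen, monovalent) → 0 H
  atom 2: C, bond orders sum to 4 (valence 4) → 0 H
  atom 3: C, bond orders sum to 4 (valence 4) → 0 H
  atom 4: C, bond orders sum to 4 (valence 4) → 0 H
  atom 5: O, bond orders sum to 1 (valence 2) → 1 H
  atom 6: O, bond orders sum to 2 (valence 2) → 0 H
  atom 7: C, bond orders sum to 4 (valence 4) → 0 H
  atom 8: Br (halogen, monovalent) → 0 H
  atom 9: C, bond orders sum to 4 (valence 4) → 0 H
  atom 10: N, bond orders sum to 2 (valence 3) → 1 H
  atom 11: F (halogen, monovalent) → 0 H
Totals → C:5, H:2, Br:1, F:1, I:1, N:1, O:2.

C5H2BrFINO2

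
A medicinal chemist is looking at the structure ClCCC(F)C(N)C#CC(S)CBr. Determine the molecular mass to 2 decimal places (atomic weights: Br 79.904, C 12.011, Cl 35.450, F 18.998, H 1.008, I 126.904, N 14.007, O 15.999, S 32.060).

First, the molecular formula is C8H12BrClFNS (counting implicit H from valence).
  Br: 1 × 79.904 = 79.904
  C: 8 × 12.011 = 96.088
  Cl: 1 × 35.450 = 35.450
  F: 1 × 18.998 = 18.998
  H: 12 × 1.008 = 12.096
  N: 1 × 14.007 = 14.007
  S: 1 × 32.060 = 32.060
Sum: 1×79.904 + 8×12.011 + 1×35.450 + 1×18.998 + 12×1.008 + 1×14.007 + 1×32.060 = 288.603 → 288.60 g/mol.

288.60 g/mol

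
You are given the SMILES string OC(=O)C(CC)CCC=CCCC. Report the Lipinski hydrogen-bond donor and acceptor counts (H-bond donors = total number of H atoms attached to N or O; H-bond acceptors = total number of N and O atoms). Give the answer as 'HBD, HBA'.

Donors: find every N or O and count the H atoms it carries.
  atom 1 (O): bond orders sum to 1 → 1 H
  atom 3 (O): bond orders sum to 2 → 0 H
Lipinski HBD = 1.
Acceptors: N atoms = 0, O atoms = 2 → HBA = 2.

1, 2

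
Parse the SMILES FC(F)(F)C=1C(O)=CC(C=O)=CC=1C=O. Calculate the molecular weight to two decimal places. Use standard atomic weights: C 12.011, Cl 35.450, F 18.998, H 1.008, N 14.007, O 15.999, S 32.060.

First, the molecular formula is C9H5F3O3 (counting implicit H from valence).
  C: 9 × 12.011 = 108.099
  F: 3 × 18.998 = 56.994
  H: 5 × 1.008 = 5.040
  O: 3 × 15.999 = 47.997
Sum: 9×12.011 + 3×18.998 + 5×1.008 + 3×15.999 = 218.130 → 218.13 g/mol.

218.13 g/mol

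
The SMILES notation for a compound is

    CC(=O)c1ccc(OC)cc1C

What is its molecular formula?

C10H12O2

Walk through each heavy atom and fill implicit hydrogens from standard valence (C 4, N 3, O 2, S 2, halogen 1); for lowercase aromatic atoms, an aromatic c carries 1 H when it has two neighbours and 0 H with three, and aromatic n carries 0 H:
  atom 1: C, bond orders sum to 1 (valence 4) → 3 H
  atom 2: C, bond orders sum to 4 (valence 4) → 0 H
  atom 3: O, bond orders sum to 2 (valence 2) → 0 H
  atom 4: aromatic c, 3 neighbours → 0 H
  atom 5: aromatic c, 2 neighbours → 1 H
  atom 6: aromatic c, 2 neighbours → 1 H
  atom 7: aromatic c, 3 neighbours → 0 H
  atom 8: O, bond orders sum to 2 (valence 2) → 0 H
  atom 9: C, bond orders sum to 1 (valence 4) → 3 H
  atom 10: aromatic c, 2 neighbours → 1 H
  atom 11: aromatic c, 3 neighbours → 0 H
  atom 12: C, bond orders sum to 1 (valence 4) → 3 H
Totals → C:10, H:12, O:2.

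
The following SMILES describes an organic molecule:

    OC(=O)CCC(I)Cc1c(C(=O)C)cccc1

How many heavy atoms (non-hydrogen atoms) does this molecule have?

Every atom symbol written in the SMILES (organic subset) is one heavy atom; implicit H are not written.
Heavy atoms by element → C:13, I:1, O:3.
Total: 17.

17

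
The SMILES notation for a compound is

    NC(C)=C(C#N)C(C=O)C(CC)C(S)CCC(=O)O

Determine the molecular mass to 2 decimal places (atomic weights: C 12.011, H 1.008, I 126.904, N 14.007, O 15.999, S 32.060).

First, the molecular formula is C13H20N2O3S (counting implicit H from valence).
  C: 13 × 12.011 = 156.143
  H: 20 × 1.008 = 20.160
  N: 2 × 14.007 = 28.014
  O: 3 × 15.999 = 47.997
  S: 1 × 32.060 = 32.060
Sum: 13×12.011 + 20×1.008 + 2×14.007 + 3×15.999 + 1×32.060 = 284.374 → 284.37 g/mol.

284.37 g/mol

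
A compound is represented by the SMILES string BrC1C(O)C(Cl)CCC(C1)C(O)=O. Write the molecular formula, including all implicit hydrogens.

Walk through each heavy atom and fill implicit hydrogens from standard valence (C 4, N 3, O 2, S 2, halogen 1):
  atom 1: Br (halogen, monovalent) → 0 H
  atom 2: C, bond orders sum to 3 (valence 4) → 1 H
  atom 3: C, bond orders sum to 3 (valence 4) → 1 H
  atom 4: O, bond orders sum to 1 (valence 2) → 1 H
  atom 5: C, bond orders sum to 3 (valence 4) → 1 H
  atom 6: Cl (halogen, monovalent) → 0 H
  atom 7: C, bond orders sum to 2 (valence 4) → 2 H
  atom 8: C, bond orders sum to 2 (valence 4) → 2 H
  atom 9: C, bond orders sum to 3 (valence 4) → 1 H
  atom 10: C, bond orders sum to 2 (valence 4) → 2 H
  atom 11: C, bond orders sum to 4 (valence 4) → 0 H
  atom 12: O, bond orders sum to 1 (valence 2) → 1 H
  atom 13: O, bond orders sum to 2 (valence 2) → 0 H
Totals → C:8, H:12, Br:1, Cl:1, O:3.
In Hill order: C8H12BrClO3.

C8H12BrClO3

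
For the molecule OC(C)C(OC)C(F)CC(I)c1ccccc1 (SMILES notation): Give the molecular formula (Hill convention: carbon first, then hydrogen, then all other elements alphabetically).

Walk through each heavy atom and fill implicit hydrogens from standard valence (C 4, N 3, O 2, S 2, halogen 1); for lowercase aromatic atoms, an aromatic c carries 1 H when it has two neighbours and 0 H with three, and aromatic n carries 0 H:
  atom 1: O, bond orders sum to 1 (valence 2) → 1 H
  atom 2: C, bond orders sum to 3 (valence 4) → 1 H
  atom 3: C, bond orders sum to 1 (valence 4) → 3 H
  atom 4: C, bond orders sum to 3 (valence 4) → 1 H
  atom 5: O, bond orders sum to 2 (valence 2) → 0 H
  atom 6: C, bond orders sum to 1 (valence 4) → 3 H
  atom 7: C, bond orders sum to 3 (valence 4) → 1 H
  atom 8: F (halogen, monovalent) → 0 H
  atom 9: C, bond orders sum to 2 (valence 4) → 2 H
  atom 10: C, bond orders sum to 3 (valence 4) → 1 H
  atom 11: I (halogen, monovalent) → 0 H
  atom 12: aromatic c, 3 neighbours → 0 H
  atom 13: aromatic c, 2 neighbours → 1 H
  atom 14: aromatic c, 2 neighbours → 1 H
  atom 15: aromatic c, 2 neighbours → 1 H
  atom 16: aromatic c, 2 neighbours → 1 H
  atom 17: aromatic c, 2 neighbours → 1 H
Totals → C:13, H:18, F:1, I:1, O:2.
In Hill order: C13H18FIO2.

C13H18FIO2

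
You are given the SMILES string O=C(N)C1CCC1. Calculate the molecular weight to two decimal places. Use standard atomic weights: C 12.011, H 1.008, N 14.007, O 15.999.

First, the molecular formula is C5H9NO (counting implicit H from valence).
  C: 5 × 12.011 = 60.055
  H: 9 × 1.008 = 9.072
  N: 1 × 14.007 = 14.007
  O: 1 × 15.999 = 15.999
Sum: 5×12.011 + 9×1.008 + 1×14.007 + 1×15.999 = 99.133 → 99.13 g/mol.

99.13 g/mol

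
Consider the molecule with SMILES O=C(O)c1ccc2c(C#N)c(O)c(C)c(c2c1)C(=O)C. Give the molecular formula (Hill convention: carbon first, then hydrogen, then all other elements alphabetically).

C15H11NO4

Walk through each heavy atom and fill implicit hydrogens from standard valence (C 4, N 3, O 2, S 2, halogen 1); for lowercase aromatic atoms, an aromatic c carries 1 H when it has two neighbours and 0 H with three, and aromatic n carries 0 H:
  atom 1: O, bond orders sum to 2 (valence 2) → 0 H
  atom 2: C, bond orders sum to 4 (valence 4) → 0 H
  atom 3: O, bond orders sum to 1 (valence 2) → 1 H
  atom 4: aromatic c, 3 neighbours → 0 H
  atom 5: aromatic c, 2 neighbours → 1 H
  atom 6: aromatic c, 2 neighbours → 1 H
  atom 7: aromatic c, 3 neighbours → 0 H
  atom 8: aromatic c, 3 neighbours → 0 H
  atom 9: C, bond orders sum to 4 (valence 4) → 0 H
  atom 10: N, bond orders sum to 3 (valence 3) → 0 H
  atom 11: aromatic c, 3 neighbours → 0 H
  atom 12: O, bond orders sum to 1 (valence 2) → 1 H
  atom 13: aromatic c, 3 neighbours → 0 H
  atom 14: C, bond orders sum to 1 (valence 4) → 3 H
  atom 15: aromatic c, 3 neighbours → 0 H
  atom 16: aromatic c, 3 neighbours → 0 H
  atom 17: aromatic c, 2 neighbours → 1 H
  atom 18: C, bond orders sum to 4 (valence 4) → 0 H
  atom 19: O, bond orders sum to 2 (valence 2) → 0 H
  atom 20: C, bond orders sum to 1 (valence 4) → 3 H
Totals → C:15, H:11, N:1, O:4.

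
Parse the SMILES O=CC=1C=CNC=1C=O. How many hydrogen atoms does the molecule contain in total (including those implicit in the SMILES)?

Walk through each heavy atom and fill implicit hydrogens from standard valence (C 4, N 3, O 2, S 2, halogen 1):
  atom 1: O, bond orders sum to 2 (valence 2) → 0 H
  atom 2: C, bond orders sum to 3 (valence 4) → 1 H
  atom 3: C, bond orders sum to 4 (valence 4) → 0 H
  atom 4: C, bond orders sum to 3 (valence 4) → 1 H
  atom 5: C, bond orders sum to 3 (valence 4) → 1 H
  atom 6: N, bond orders sum to 2 (valence 3) → 1 H
  atom 7: C, bond orders sum to 4 (valence 4) → 0 H
  atom 8: C, bond orders sum to 3 (valence 4) → 1 H
  atom 9: O, bond orders sum to 2 (valence 2) → 0 H
Total hydrogens: 5.

5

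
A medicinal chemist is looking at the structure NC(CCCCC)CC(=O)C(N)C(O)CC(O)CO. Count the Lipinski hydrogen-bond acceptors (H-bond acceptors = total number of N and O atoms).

N atoms: 2; O atoms: 4.
Lipinski HBA = 2 + 4 = 6.

6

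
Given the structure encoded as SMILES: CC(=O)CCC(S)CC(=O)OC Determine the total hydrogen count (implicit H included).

Walk through each heavy atom and fill implicit hydrogens from standard valence (C 4, N 3, O 2, S 2, halogen 1):
  atom 1: C, bond orders sum to 1 (valence 4) → 3 H
  atom 2: C, bond orders sum to 4 (valence 4) → 0 H
  atom 3: O, bond orders sum to 2 (valence 2) → 0 H
  atom 4: C, bond orders sum to 2 (valence 4) → 2 H
  atom 5: C, bond orders sum to 2 (valence 4) → 2 H
  atom 6: C, bond orders sum to 3 (valence 4) → 1 H
  atom 7: S, bond orders sum to 1 (valence 2) → 1 H
  atom 8: C, bond orders sum to 2 (valence 4) → 2 H
  atom 9: C, bond orders sum to 4 (valence 4) → 0 H
  atom 10: O, bond orders sum to 2 (valence 2) → 0 H
  atom 11: O, bond orders sum to 2 (valence 2) → 0 H
  atom 12: C, bond orders sum to 1 (valence 4) → 3 H
Total hydrogens: 14.

14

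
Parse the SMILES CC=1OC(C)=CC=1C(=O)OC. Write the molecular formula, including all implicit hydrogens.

C8H10O3

Walk through each heavy atom and fill implicit hydrogens from standard valence (C 4, N 3, O 2, S 2, halogen 1):
  atom 1: C, bond orders sum to 1 (valence 4) → 3 H
  atom 2: C, bond orders sum to 4 (valence 4) → 0 H
  atom 3: O, bond orders sum to 2 (valence 2) → 0 H
  atom 4: C, bond orders sum to 4 (valence 4) → 0 H
  atom 5: C, bond orders sum to 1 (valence 4) → 3 H
  atom 6: C, bond orders sum to 3 (valence 4) → 1 H
  atom 7: C, bond orders sum to 4 (valence 4) → 0 H
  atom 8: C, bond orders sum to 4 (valence 4) → 0 H
  atom 9: O, bond orders sum to 2 (valence 2) → 0 H
  atom 10: O, bond orders sum to 2 (valence 2) → 0 H
  atom 11: C, bond orders sum to 1 (valence 4) → 3 H
Totals → C:8, H:10, O:3.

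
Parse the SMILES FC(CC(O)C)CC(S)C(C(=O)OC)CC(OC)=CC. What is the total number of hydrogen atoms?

Walk through each heavy atom and fill implicit hydrogens from standard valence (C 4, N 3, O 2, S 2, halogen 1):
  atom 1: F (halogen, monovalent) → 0 H
  atom 2: C, bond orders sum to 3 (valence 4) → 1 H
  atom 3: C, bond orders sum to 2 (valence 4) → 2 H
  atom 4: C, bond orders sum to 3 (valence 4) → 1 H
  atom 5: O, bond orders sum to 1 (valence 2) → 1 H
  atom 6: C, bond orders sum to 1 (valence 4) → 3 H
  atom 7: C, bond orders sum to 2 (valence 4) → 2 H
  atom 8: C, bond orders sum to 3 (valence 4) → 1 H
  atom 9: S, bond orders sum to 1 (valence 2) → 1 H
  atom 10: C, bond orders sum to 3 (valence 4) → 1 H
  atom 11: C, bond orders sum to 4 (valence 4) → 0 H
  atom 12: O, bond orders sum to 2 (valence 2) → 0 H
  atom 13: O, bond orders sum to 2 (valence 2) → 0 H
  atom 14: C, bond orders sum to 1 (valence 4) → 3 H
  atom 15: C, bond orders sum to 2 (valence 4) → 2 H
  atom 16: C, bond orders sum to 4 (valence 4) → 0 H
  atom 17: O, bond orders sum to 2 (valence 2) → 0 H
  atom 18: C, bond orders sum to 1 (valence 4) → 3 H
  atom 19: C, bond orders sum to 3 (valence 4) → 1 H
  atom 20: C, bond orders sum to 1 (valence 4) → 3 H
Total hydrogens: 25.

25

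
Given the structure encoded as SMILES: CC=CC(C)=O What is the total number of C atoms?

Count every carbon token in the SMILES (each C, including those in ring-closure positions and inside branches).
Carbon count: 5.

5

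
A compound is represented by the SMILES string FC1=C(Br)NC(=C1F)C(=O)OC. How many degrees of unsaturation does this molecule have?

Degree of unsaturation = (number of rings) + (number of π bonds).
Ring closures in the SMILES: 1.
π bonds: 3 double bonds (each 1 DoU) → 3 DoU from unsaturation.
Total DoU = 1 + 3 = 4.

4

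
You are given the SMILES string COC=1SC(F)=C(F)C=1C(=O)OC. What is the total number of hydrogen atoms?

6

Walk through each heavy atom and fill implicit hydrogens from standard valence (C 4, N 3, O 2, S 2, halogen 1):
  atom 1: C, bond orders sum to 1 (valence 4) → 3 H
  atom 2: O, bond orders sum to 2 (valence 2) → 0 H
  atom 3: C, bond orders sum to 4 (valence 4) → 0 H
  atom 4: S, bond orders sum to 2 (valence 2) → 0 H
  atom 5: C, bond orders sum to 4 (valence 4) → 0 H
  atom 6: F (halogen, monovalent) → 0 H
  atom 7: C, bond orders sum to 4 (valence 4) → 0 H
  atom 8: F (halogen, monovalent) → 0 H
  atom 9: C, bond orders sum to 4 (valence 4) → 0 H
  atom 10: C, bond orders sum to 4 (valence 4) → 0 H
  atom 11: O, bond orders sum to 2 (valence 2) → 0 H
  atom 12: O, bond orders sum to 2 (valence 2) → 0 H
  atom 13: C, bond orders sum to 1 (valence 4) → 3 H
Total hydrogens: 6.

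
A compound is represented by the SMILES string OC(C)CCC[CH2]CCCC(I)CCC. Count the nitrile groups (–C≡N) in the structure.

Scan the SMILES for the nitrile motif — none present.
Groups that are present: 1 hydroxyl.

0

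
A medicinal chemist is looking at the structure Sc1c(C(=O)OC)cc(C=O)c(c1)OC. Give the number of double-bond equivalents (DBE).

6

Molecular formula: C10H10O4S.
DoU = (2C + 2 + N − H − X) / 2, where X is the halogen count and O/S are ignored.
    = (2·10 + 2 + 0 − 10 − 0) / 2 = 12 / 2 = 6.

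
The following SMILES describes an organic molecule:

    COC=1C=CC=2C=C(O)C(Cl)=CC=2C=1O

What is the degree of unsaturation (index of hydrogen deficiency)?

7

Degree of unsaturation = (number of rings) + (number of π bonds).
Ring closures in the SMILES: 2.
π bonds: 5 double bonds (each 1 DoU) → 5 DoU from unsaturation.
Total DoU = 2 + 5 = 7.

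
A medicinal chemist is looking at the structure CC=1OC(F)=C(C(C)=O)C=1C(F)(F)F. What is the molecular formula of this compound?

C8H6F4O2

Walk through each heavy atom and fill implicit hydrogens from standard valence (C 4, N 3, O 2, S 2, halogen 1):
  atom 1: C, bond orders sum to 1 (valence 4) → 3 H
  atom 2: C, bond orders sum to 4 (valence 4) → 0 H
  atom 3: O, bond orders sum to 2 (valence 2) → 0 H
  atom 4: C, bond orders sum to 4 (valence 4) → 0 H
  atom 5: F (halogen, monovalent) → 0 H
  atom 6: C, bond orders sum to 4 (valence 4) → 0 H
  atom 7: C, bond orders sum to 4 (valence 4) → 0 H
  atom 8: C, bond orders sum to 1 (valence 4) → 3 H
  atom 9: O, bond orders sum to 2 (valence 2) → 0 H
  atom 10: C, bond orders sum to 4 (valence 4) → 0 H
  atom 11: C, bond orders sum to 4 (valence 4) → 0 H
  atom 12: F (halogen, monovalent) → 0 H
  atom 13: F (halogen, monovalent) → 0 H
  atom 14: F (halogen, monovalent) → 0 H
Totals → C:8, H:6, F:4, O:2.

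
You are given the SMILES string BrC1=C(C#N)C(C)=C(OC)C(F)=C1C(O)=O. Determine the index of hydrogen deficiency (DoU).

Molecular formula: C10H7BrFNO3.
DoU = (2C + 2 + N − H − X) / 2, where X is the halogen count and O/S are ignored.
    = (2·10 + 2 + 1 − 7 − 2) / 2 = 14 / 2 = 7.

7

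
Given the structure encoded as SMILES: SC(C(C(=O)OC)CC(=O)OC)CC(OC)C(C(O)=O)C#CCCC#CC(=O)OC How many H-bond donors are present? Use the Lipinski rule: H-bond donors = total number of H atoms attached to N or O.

Donors: find every N or O and count the H atoms it carries.
  atom 5 (O): bond orders sum to 2 → 0 H
  atom 6 (O): bond orders sum to 2 → 0 H
  atom 10 (O): bond orders sum to 2 → 0 H
  atom 11 (O): bond orders sum to 2 → 0 H
  atom 15 (O): bond orders sum to 2 → 0 H
  atom 19 (O): bond orders sum to 1 → 1 H
  atom 20 (O): bond orders sum to 2 → 0 H
  atom 28 (O): bond orders sum to 2 → 0 H
  atom 29 (O): bond orders sum to 2 → 0 H
Lipinski HBD = 1.

1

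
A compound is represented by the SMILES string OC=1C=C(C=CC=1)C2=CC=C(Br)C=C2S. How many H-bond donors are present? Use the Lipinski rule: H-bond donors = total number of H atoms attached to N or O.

Donors: find every N or O and count the H atoms it carries.
  atom 1 (O): bond orders sum to 1 → 1 H
Lipinski HBD = 1.

1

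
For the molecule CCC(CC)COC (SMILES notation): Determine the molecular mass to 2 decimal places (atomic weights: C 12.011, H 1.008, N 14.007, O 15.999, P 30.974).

First, the molecular formula is C7H16O (counting implicit H from valence).
  C: 7 × 12.011 = 84.077
  H: 16 × 1.008 = 16.128
  O: 1 × 15.999 = 15.999
Sum: 7×12.011 + 16×1.008 + 1×15.999 = 116.204 → 116.20 g/mol.

116.20 g/mol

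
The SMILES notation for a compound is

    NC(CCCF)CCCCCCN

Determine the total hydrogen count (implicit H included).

23

Walk through each heavy atom and fill implicit hydrogens from standard valence (C 4, N 3, O 2, S 2, halogen 1):
  atom 1: N, bond orders sum to 1 (valence 3) → 2 H
  atom 2: C, bond orders sum to 3 (valence 4) → 1 H
  atom 3: C, bond orders sum to 2 (valence 4) → 2 H
  atom 4: C, bond orders sum to 2 (valence 4) → 2 H
  atom 5: C, bond orders sum to 2 (valence 4) → 2 H
  atom 6: F (halogen, monovalent) → 0 H
  atom 7: C, bond orders sum to 2 (valence 4) → 2 H
  atom 8: C, bond orders sum to 2 (valence 4) → 2 H
  atom 9: C, bond orders sum to 2 (valence 4) → 2 H
  atom 10: C, bond orders sum to 2 (valence 4) → 2 H
  atom 11: C, bond orders sum to 2 (valence 4) → 2 H
  atom 12: C, bond orders sum to 2 (valence 4) → 2 H
  atom 13: N, bond orders sum to 1 (valence 3) → 2 H
Total hydrogens: 23.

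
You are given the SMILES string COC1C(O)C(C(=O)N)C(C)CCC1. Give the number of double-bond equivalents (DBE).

Degree of unsaturation = (number of rings) + (number of π bonds).
Ring closures in the SMILES: 1.
π bonds: 1 double bond (each 1 DoU) → 1 DoU from unsaturation.
Total DoU = 1 + 1 = 2.

2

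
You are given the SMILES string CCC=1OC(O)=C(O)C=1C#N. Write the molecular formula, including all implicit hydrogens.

Walk through each heavy atom and fill implicit hydrogens from standard valence (C 4, N 3, O 2, S 2, halogen 1):
  atom 1: C, bond orders sum to 1 (valence 4) → 3 H
  atom 2: C, bond orders sum to 2 (valence 4) → 2 H
  atom 3: C, bond orders sum to 4 (valence 4) → 0 H
  atom 4: O, bond orders sum to 2 (valence 2) → 0 H
  atom 5: C, bond orders sum to 4 (valence 4) → 0 H
  atom 6: O, bond orders sum to 1 (valence 2) → 1 H
  atom 7: C, bond orders sum to 4 (valence 4) → 0 H
  atom 8: O, bond orders sum to 1 (valence 2) → 1 H
  atom 9: C, bond orders sum to 4 (valence 4) → 0 H
  atom 10: C, bond orders sum to 4 (valence 4) → 0 H
  atom 11: N, bond orders sum to 3 (valence 3) → 0 H
Totals → C:7, H:7, N:1, O:3.

C7H7NO3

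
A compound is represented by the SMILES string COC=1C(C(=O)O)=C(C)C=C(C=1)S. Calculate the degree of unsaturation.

5

Molecular formula: C9H10O3S.
DoU = (2C + 2 + N − H − X) / 2, where X is the halogen count and O/S are ignored.
    = (2·9 + 2 + 0 − 10 − 0) / 2 = 10 / 2 = 5.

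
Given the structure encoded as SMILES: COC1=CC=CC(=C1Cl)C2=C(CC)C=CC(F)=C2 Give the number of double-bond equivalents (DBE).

8

Molecular formula: C15H14ClFO.
DoU = (2C + 2 + N − H − X) / 2, where X is the halogen count and O/S are ignored.
    = (2·15 + 2 + 0 − 14 − 2) / 2 = 16 / 2 = 8.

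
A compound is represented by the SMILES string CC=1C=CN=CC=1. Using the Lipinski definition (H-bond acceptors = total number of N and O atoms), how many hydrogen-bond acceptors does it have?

N atoms: 1; O atoms: 0.
Lipinski HBA = 1 + 0 = 1.

1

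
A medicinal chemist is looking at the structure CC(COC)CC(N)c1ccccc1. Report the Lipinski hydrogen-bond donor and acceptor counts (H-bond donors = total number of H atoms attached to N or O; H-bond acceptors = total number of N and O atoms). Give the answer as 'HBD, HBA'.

2, 2

Donors: find every N or O and count the H atoms it carries.
  atom 4 (O): bond orders sum to 2 → 0 H
  atom 8 (N): bond orders sum to 1 → 2 H
Lipinski HBD = 2.
Acceptors: N atoms = 1, O atoms = 1 → HBA = 2.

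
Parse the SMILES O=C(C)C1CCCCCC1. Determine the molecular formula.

Walk through each heavy atom and fill implicit hydrogens from standard valence (C 4, N 3, O 2, S 2, halogen 1):
  atom 1: O, bond orders sum to 2 (valence 2) → 0 H
  atom 2: C, bond orders sum to 4 (valence 4) → 0 H
  atom 3: C, bond orders sum to 1 (valence 4) → 3 H
  atom 4: C, bond orders sum to 3 (valence 4) → 1 H
  atom 5: C, bond orders sum to 2 (valence 4) → 2 H
  atom 6: C, bond orders sum to 2 (valence 4) → 2 H
  atom 7: C, bond orders sum to 2 (valence 4) → 2 H
  atom 8: C, bond orders sum to 2 (valence 4) → 2 H
  atom 9: C, bond orders sum to 2 (valence 4) → 2 H
  atom 10: C, bond orders sum to 2 (valence 4) → 2 H
Totals → C:9, H:16, O:1.

C9H16O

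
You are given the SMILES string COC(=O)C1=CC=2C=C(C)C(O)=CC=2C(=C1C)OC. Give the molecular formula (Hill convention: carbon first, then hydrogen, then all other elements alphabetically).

C15H16O4

Walk through each heavy atom and fill implicit hydrogens from standard valence (C 4, N 3, O 2, S 2, halogen 1):
  atom 1: C, bond orders sum to 1 (valence 4) → 3 H
  atom 2: O, bond orders sum to 2 (valence 2) → 0 H
  atom 3: C, bond orders sum to 4 (valence 4) → 0 H
  atom 4: O, bond orders sum to 2 (valence 2) → 0 H
  atom 5: C, bond orders sum to 4 (valence 4) → 0 H
  atom 6: C, bond orders sum to 3 (valence 4) → 1 H
  atom 7: C, bond orders sum to 4 (valence 4) → 0 H
  atom 8: C, bond orders sum to 3 (valence 4) → 1 H
  atom 9: C, bond orders sum to 4 (valence 4) → 0 H
  atom 10: C, bond orders sum to 1 (valence 4) → 3 H
  atom 11: C, bond orders sum to 4 (valence 4) → 0 H
  atom 12: O, bond orders sum to 1 (valence 2) → 1 H
  atom 13: C, bond orders sum to 3 (valence 4) → 1 H
  atom 14: C, bond orders sum to 4 (valence 4) → 0 H
  atom 15: C, bond orders sum to 4 (valence 4) → 0 H
  atom 16: C, bond orders sum to 4 (valence 4) → 0 H
  atom 17: C, bond orders sum to 1 (valence 4) → 3 H
  atom 18: O, bond orders sum to 2 (valence 2) → 0 H
  atom 19: C, bond orders sum to 1 (valence 4) → 3 H
Totals → C:15, H:16, O:4.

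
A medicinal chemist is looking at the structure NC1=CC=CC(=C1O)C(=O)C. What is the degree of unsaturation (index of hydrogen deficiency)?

5

Degree of unsaturation = (number of rings) + (number of π bonds).
Ring closures in the SMILES: 1.
π bonds: 4 double bonds (each 1 DoU) → 4 DoU from unsaturation.
Total DoU = 1 + 4 = 5.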